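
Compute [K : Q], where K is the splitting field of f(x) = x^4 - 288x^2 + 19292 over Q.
[K : Q] = 4

Solving the quadratic in x^2: x^2 = (288 ± √(288^2 - 4·19292))/2 = (288 ± √5776)/2 = (288 ± 76)/2, giving x^2 = 182 or x^2 = 106. So f(x) = (x^2 - 182)(x^2 - 106) and the roots of f are ±√182, ±√106. Hence the splitting field is K = Q(√182, √106). Since 182 and 106 are distinct squarefree integers > 1, their product 19292 is not a perfect square, so √106 ∉ Q(√182). By the tower law [K:Q] = [Q(√182,√106):Q(√182)] · [Q(√182):Q] = 2 · 2 = 4.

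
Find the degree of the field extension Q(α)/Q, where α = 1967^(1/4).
[Q(α):Q] = 4

α is a root of x^4 - 1967. By Eisenstein's criterion at the prime p = 7 (which divides the constant term 1967 but p^2 = 49 does not, since 1967 is squarefree), x^4 - 1967 is irreducible over Q. Hence [Q(α):Q] = 4.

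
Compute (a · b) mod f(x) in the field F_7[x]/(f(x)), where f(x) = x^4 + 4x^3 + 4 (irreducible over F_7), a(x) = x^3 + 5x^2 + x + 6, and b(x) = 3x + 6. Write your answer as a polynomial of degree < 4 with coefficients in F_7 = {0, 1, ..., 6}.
a · b ≡ 2x^3 + 5x^2 + 3x + 3 (mod f(x))

Multiply in F_7[x]: a(x)·b(x) = (x^3 + 5x^2 + x + 6)·(3x + 6) = 3x^4 + 5x^2 + 3x + 1. This has degree ≥ 4, so divide by f(x) over F_7: 3x^4 + 5x^2 + 3x + 1 = (3)·(x^4 + 4x^3 + 4) + (2x^3 + 5x^2 + 3x + 3). Hence a·b ≡ 2x^3 + 5x^2 + 3x + 3 (mod f). (F_7[x]/(f) is a field with 7^4 = 2401 elements since f is irreducible of degree 4.)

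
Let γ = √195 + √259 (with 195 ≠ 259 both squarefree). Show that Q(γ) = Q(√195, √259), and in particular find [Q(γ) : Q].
[Q(γ) : Q] = 4 (equivalently, Q(γ) = Q(√195, √259))

Obviously Q(γ) ⊆ Q(√195, √259), and [Q(√195, √259):Q] = 4 (since 195, 259 are distinct squarefree integers > 1 with 50505 not a perfect square). To show equality we compute the minimal polynomial of γ. From γ = √195 + √259: γ^2 = 195 + 2√(50505) + 259 = 454 + 2√(50505), so γ^2 - 454 = 2√(50505); squaring, (γ^2 - 454)^2 = 4·50505, i.e. γ^4 - 908γ^2 + 206116 - 202020 = 0, i.e. γ^4 - 908γ^2 + 4096 = 0. So γ is a root of x^4 - 908x^2 + 4096. This polynomial is irreducible over Q: it has no rational root (each ±√195 ± √259 is irrational), and any factorization into two quadratics over Q would force √(50505) ∈ Q (pairing opposite roots) or √195, √259 ∈ Q (other pairings), all impossible. Hence [Q(γ):Q] = 4 = [Q(√195, √259):Q], so Q(γ) = Q(√195, √259).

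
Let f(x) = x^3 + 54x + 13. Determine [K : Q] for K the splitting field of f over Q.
[K : Q] = 6

By the rational root test, any rational root of the monic integer polynomial f(x) = x^3 + 54x + 13 must be an integer dividing the constant term 13, i.e. one of ±{1, 13}. Evaluating: f(1) = 68, f(-1) = -42, f(13) = 2912, f(-13) = -2886; none is 0, so f has no rational root and is therefore irreducible over Q (a cubic with no linear factor over a field is irreducible). For an irreducible cubic, the Galois group is A_3 or S_3 according as the discriminant disc(f) = -4a^3 - 27b^2 = -4·(54)^3 - 27·(13)^2 = -634419 is or is not a square in Q. Here disc(f) = -634419 is not a perfect square in Q, so the Galois group of f over Q is not contained in A_3 and must be all of S_3. The splitting field has degree |S_3| = 6 over Q, so [K : Q] = 6.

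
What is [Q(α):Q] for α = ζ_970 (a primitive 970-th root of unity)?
[Q(α):Q] = 384

The minimal polynomial of ζ_970 over Q is the 970-th cyclotomic polynomial Φ_970(x), which is irreducible over Q and has degree φ(970) = 384. Hence [Q(α):Q] = φ(970) = 384.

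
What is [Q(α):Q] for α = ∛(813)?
[Q(α):Q] = 3

The minimal polynomial of α is x^3 - 813, irreducible over Q since 813 is not a perfect cube (so x^3 - 813 has no rational root). Hence [Q(α):Q] = deg(m_α) = 3.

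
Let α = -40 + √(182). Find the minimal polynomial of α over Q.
m_α(x) = x^2 + 80x + 1418

From α + 40 = √(182), squaring gives (α + 40)^2 = 182, i.e. α^2 + 80α + 1600 = 182, so α^2 + 80α + 1418 = 0. The discriminant of x^2 + 80x + 1418 is (80)^2 - 4·(1418) = 6400 - 5672 = 728, and 4·(182) is not a perfect square in Q since 182 is squarefree and ≠ 1. Hence x^2 + 80x + 1418 is irreducible over Q and is the minimal polynomial of α.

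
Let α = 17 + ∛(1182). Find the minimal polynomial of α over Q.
m_α(x) = x^3 - 51x^2 + 867x - 6095

Set β = α - 17 = ∛(1182), so β^3 = 1182. Then (α - 17)^3 - 1182 = 0, i.e. α is a root of g(x) = (x - 17)^3 - 1182 = x^3 - 51x^2 + 867x - 6095. Since g(x) = h(x - 17) where h(x) = x^3 - 1182, and h is irreducible over Q (because 1182 is not a perfect cube, so h has no rational root, and a monic cubic with no rational root is irreducible), g is also irreducible (irreducibility is preserved under the substitution x → x - 17). Hence m_α(x) = x^3 - 51x^2 + 867x - 6095.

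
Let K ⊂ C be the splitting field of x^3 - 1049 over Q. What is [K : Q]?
[K : Q] = 6

The roots of x^3 - 1049 are ∛1049, ω∛1049, ω^2∛1049 where ω = e^(2πi/3) is a primitive cube root of unity, so K = Q(∛1049, ω). Now [Q(∛1049):Q] = 3 (since 1049 is not a perfect cube, x^3 - 1049 is irreducible) and [Q(ω):Q] = 2. Both 2 and 3 divide [K:Q], and [K:Q] ≤ 3·2 = 6, so [K:Q] = 6. (Equivalently: Q(∛1049) ⊂ R but ω ∉ R, so [K : Q(∛1049)] = 2.)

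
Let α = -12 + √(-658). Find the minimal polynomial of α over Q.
m_α(x) = x^2 + 24x + 802

From α + 12 = √(-658), squaring gives (α + 12)^2 = -658, i.e. α^2 + 24α + 144 = -658, so α^2 + 24α + 802 = 0. The discriminant of x^2 + 24x + 802 is (24)^2 - 4·(802) = 576 - 3208 = -2632, and 4·(-658) is not a perfect square in Q since -658 is squarefree and ≠ 1. Hence x^2 + 24x + 802 is irreducible over Q and is the minimal polynomial of α.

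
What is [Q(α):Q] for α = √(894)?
[Q(α):Q] = 2

[Q(α):Q] equals the degree of the minimal polynomial of α. Here α^2 = 894 and x^2 - 894 is irreducible (d = 894 is squarefree, ≠ 1, hence not a square), so deg(m_α) = 2. Thus [Q(α):Q] = 2.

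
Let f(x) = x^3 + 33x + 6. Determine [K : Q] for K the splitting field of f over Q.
[K : Q] = 6

By the rational root test, any rational root of the monic integer polynomial f(x) = x^3 + 33x + 6 must be an integer dividing the constant term 6, i.e. one of ±{1, 2, 3, 6}. Evaluating: f(1) = 40, f(-1) = -28, f(2) = 80, f(-2) = -68, f(3) = 132, f(-3) = -120, f(6) = 420, f(-6) = -408; none is 0, so f has no rational root and is therefore irreducible over Q (a cubic with no linear factor over a field is irreducible). For an irreducible cubic, the Galois group is A_3 or S_3 according as the discriminant disc(f) = -4a^3 - 27b^2 = -4·(33)^3 - 27·(6)^2 = -144720 is or is not a square in Q. Here disc(f) = -144720 is not a perfect square in Q, so the Galois group of f over Q is not contained in A_3 and must be all of S_3. The splitting field has degree |S_3| = 6 over Q, so [K : Q] = 6.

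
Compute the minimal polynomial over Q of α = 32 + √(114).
m_α(x) = x^2 - 64x + 910

From α - 32 = √(114), squaring gives (α - 32)^2 = 114, i.e. α^2 - 64α + 1024 = 114, so α^2 - 64α + 910 = 0. The discriminant of x^2 - 64x + 910 is (-64)^2 - 4·(910) = 4096 - 3640 = 456, and 4·(114) is not a perfect square in Q since 114 is squarefree and ≠ 1. Hence x^2 - 64x + 910 is irreducible over Q and is the minimal polynomial of α.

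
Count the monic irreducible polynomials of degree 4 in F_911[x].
There are 172192009080 monic irreducible polynomials of degree 4 over F_911

Each element of F_{911^4} that lies in no proper subfield is a root of exactly one monic irreducible of degree 4 over F_911, and each such polynomial has 4 distinct roots in F_{911^4}. By Möbius inversion the count is N_911(4) = (1/4) Σ_{d|4} μ(4/d) · 911^d = (1/4)(μ(4)·911^1 + μ(2)·911^2 + μ(1)·911^4) = 688768036320/4 = 172192009080.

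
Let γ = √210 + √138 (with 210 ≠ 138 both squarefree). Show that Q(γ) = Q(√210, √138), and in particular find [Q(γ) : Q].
[Q(γ) : Q] = 4 (equivalently, Q(γ) = Q(√210, √138))

Obviously Q(γ) ⊆ Q(√210, √138), and [Q(√210, √138):Q] = 4 (since 210, 138 are distinct squarefree integers > 1 with 28980 not a perfect square). To show equality we compute the minimal polynomial of γ. From γ = √210 + √138: γ^2 = 210 + 2√(28980) + 138 = 348 + 2√(28980), so γ^2 - 348 = 2√(28980); squaring, (γ^2 - 348)^2 = 4·28980, i.e. γ^4 - 696γ^2 + 121104 - 115920 = 0, i.e. γ^4 - 696γ^2 + 5184 = 0. So γ is a root of x^4 - 696x^2 + 5184. This polynomial is irreducible over Q: it has no rational root (each ±√210 ± √138 is irrational), and any factorization into two quadratics over Q would force √(28980) ∈ Q (pairing opposite roots) or √210, √138 ∈ Q (other pairings), all impossible. Hence [Q(γ):Q] = 4 = [Q(√210, √138):Q], so Q(γ) = Q(√210, √138).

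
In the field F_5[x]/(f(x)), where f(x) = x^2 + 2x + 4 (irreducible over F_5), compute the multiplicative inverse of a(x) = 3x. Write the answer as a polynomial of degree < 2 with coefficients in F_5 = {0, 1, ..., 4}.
a(x)^(-1) ≡ 2x + 4 (mod f(x))

Since f is irreducible over F_5, F_5[x]/(f) is a field and a(x) ≠ 0 has an inverse. Apply the extended Euclidean algorithm to f(x) and a(x) in F_5[x]: f(x) = (2x + 4)·a(x) + (4). The last nonzero remainder is the constant 4 = gcd(f, a) in F_5. Back-substituting through the division chain expresses 4 = s(x)·a(x) + t(x)·f(x) with s(x) ≡ 3x + 1 (mod f), so (3x + 1)·a(x) ≡ 4 (mod f). Multiplying by 4^(-1) ≡ 4 in F_5 gives a(x)^(-1) ≡ 4·(3x + 1) ≡ 2x + 4 (mod f). Check: (3x)·(2x + 4) = x^2 + 2x ≡ 1 (mod x^2 + 2x + 4).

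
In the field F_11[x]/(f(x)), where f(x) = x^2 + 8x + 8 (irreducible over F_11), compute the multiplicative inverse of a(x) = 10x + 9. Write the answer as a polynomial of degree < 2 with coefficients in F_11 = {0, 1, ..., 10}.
a(x)^(-1) ≡ 8x + 4 (mod f(x))

Since f is irreducible over F_11, F_11[x]/(f) is a field and a(x) ≠ 0 has an inverse. Apply the extended Euclidean algorithm to f(x) and a(x) in F_11[x]: f(x) = (10x + 5)·a(x) + (7). The last nonzero remainder is the constant 7 = gcd(f, a) in F_11. Back-substituting through the division chain expresses 7 = s(x)·a(x) + t(x)·f(x) with s(x) ≡ x + 6 (mod f), so (x + 6)·a(x) ≡ 7 (mod f). Multiplying by 7^(-1) ≡ 8 in F_11 gives a(x)^(-1) ≡ 8·(x + 6) ≡ 8x + 4 (mod f). Check: (10x + 9)·(8x + 4) = 3x^2 + 2x + 3 ≡ 1 (mod x^2 + 8x + 8).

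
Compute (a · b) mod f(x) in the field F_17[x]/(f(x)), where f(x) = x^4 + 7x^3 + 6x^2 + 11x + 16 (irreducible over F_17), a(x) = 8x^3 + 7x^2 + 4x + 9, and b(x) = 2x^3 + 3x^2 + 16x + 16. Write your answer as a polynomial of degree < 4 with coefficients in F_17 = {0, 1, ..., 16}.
a · b ≡ 4x^3 + 7x^2 + 4x + 9 (mod f(x))

Multiply in F_17[x]: a(x)·b(x) = (8x^3 + 7x^2 + 4x + 9)·(2x^3 + 3x^2 + 16x + 16) = 16x^6 + 4x^5 + 4x^4 + 15x^3 + 16x^2 + 4x + 8. This has degree ≥ 4, so divide by f(x) over F_17: 16x^6 + 4x^5 + 4x^4 + 15x^3 + 16x^2 + 4x + 8 = (16x^2 + 11x + 1)·(x^4 + 7x^3 + 6x^2 + 11x + 16) + (4x^3 + 7x^2 + 4x + 9). Hence a·b ≡ 4x^3 + 7x^2 + 4x + 9 (mod f). (F_17[x]/(f) is a field with 17^4 = 83521 elements since f is irreducible of degree 4.)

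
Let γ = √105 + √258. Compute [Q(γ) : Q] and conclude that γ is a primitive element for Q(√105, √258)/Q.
[Q(γ) : Q] = 4 (equivalently, Q(γ) = Q(√105, √258))

Obviously Q(γ) ⊆ Q(√105, √258), and [Q(√105, √258):Q] = 4 (since 105, 258 are distinct squarefree integers > 1 with 27090 not a perfect square). To show equality we compute the minimal polynomial of γ. From γ = √105 + √258: γ^2 = 105 + 2√(27090) + 258 = 363 + 2√(27090), so γ^2 - 363 = 2√(27090); squaring, (γ^2 - 363)^2 = 4·27090, i.e. γ^4 - 726γ^2 + 131769 - 108360 = 0, i.e. γ^4 - 726γ^2 + 23409 = 0. So γ is a root of x^4 - 726x^2 + 23409. This polynomial is irreducible over Q: it has no rational root (each ±√105 ± √258 is irrational), and any factorization into two quadratics over Q would force √(27090) ∈ Q (pairing opposite roots) or √105, √258 ∈ Q (other pairings), all impossible. Hence [Q(γ):Q] = 4 = [Q(√105, √258):Q], so Q(γ) = Q(√105, √258).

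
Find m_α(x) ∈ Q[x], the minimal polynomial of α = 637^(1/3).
m_α(x) = x^3 - 637

α satisfies α^3 = 637, so x^3 - 637 annihilates α. By the rational root test, a rational root p/q (in lowest terms) of x^3 - 637 would satisfy p^3 = 637 q^3, forcing q = 1 and p^3 = 637; but 637 is not a perfect cube, contradiction. A monic cubic over Q with no rational root is irreducible (any nontrivial factorization would include a linear factor). Hence x^3 - 637 is the minimal polynomial of α, and in particular [Q(α):Q] = 3.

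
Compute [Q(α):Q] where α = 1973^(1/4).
[Q(α):Q] = 4

α is a root of x^4 - 1973. By Eisenstein's criterion at the prime p = 1973 (which divides the constant term 1973 but p^2 = 3892729 does not, since 1973 is squarefree), x^4 - 1973 is irreducible over Q. Hence [Q(α):Q] = 4.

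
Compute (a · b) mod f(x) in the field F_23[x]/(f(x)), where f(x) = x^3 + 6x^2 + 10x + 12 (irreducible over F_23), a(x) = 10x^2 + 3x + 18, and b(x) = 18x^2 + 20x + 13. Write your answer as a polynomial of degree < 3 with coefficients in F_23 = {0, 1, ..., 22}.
a · b ≡ 13x^2 + 13x + 3 (mod f(x))

Multiply in F_23[x]: a(x)·b(x) = (10x^2 + 3x + 18)·(18x^2 + 20x + 13) = 19x^4 + x^3 + 8x^2 + 8x + 4. This has degree ≥ 3, so divide by f(x) over F_23: 19x^4 + x^3 + 8x^2 + 8x + 4 = (19x + 2)·(x^3 + 6x^2 + 10x + 12) + (13x^2 + 13x + 3). Hence a·b ≡ 13x^2 + 13x + 3 (mod f). (F_23[x]/(f) is a field with 23^3 = 12167 elements since f is irreducible of degree 3.)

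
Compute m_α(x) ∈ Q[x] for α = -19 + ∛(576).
m_α(x) = x^3 + 57x^2 + 1083x + 6283

Set β = α + 19 = ∛(576), so β^3 = 576. Then (α + 19)^3 - 576 = 0, i.e. α is a root of g(x) = (x + 19)^3 - 576 = x^3 + 57x^2 + 1083x + 6283. Since g(x) = h(x + 19) where h(x) = x^3 - 576, and h is irreducible over Q (because 576 is not a perfect cube, so h has no rational root, and a monic cubic with no rational root is irreducible), g is also irreducible (irreducibility is preserved under the substitution x → x + 19). Hence m_α(x) = x^3 + 57x^2 + 1083x + 6283.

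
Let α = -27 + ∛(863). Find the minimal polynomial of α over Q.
m_α(x) = x^3 + 81x^2 + 2187x + 18820

Set β = α + 27 = ∛(863), so β^3 = 863. Then (α + 27)^3 - 863 = 0, i.e. α is a root of g(x) = (x + 27)^3 - 863 = x^3 + 81x^2 + 2187x + 18820. Since g(x) = h(x + 27) where h(x) = x^3 - 863, and h is irreducible over Q (because 863 is not a perfect cube, so h has no rational root, and a monic cubic with no rational root is irreducible), g is also irreducible (irreducibility is preserved under the substitution x → x + 27). Hence m_α(x) = x^3 + 81x^2 + 2187x + 18820.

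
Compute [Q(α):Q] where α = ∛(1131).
[Q(α):Q] = 3

The minimal polynomial of α is x^3 - 1131, irreducible over Q since 1131 is not a perfect cube (so x^3 - 1131 has no rational root). Hence [Q(α):Q] = deg(m_α) = 3.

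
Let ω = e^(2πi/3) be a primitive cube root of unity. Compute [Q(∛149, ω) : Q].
[Q(∛149, ω) : Q] = 6

[Q(∛149):Q] = 3 (min poly x^3 - 149, irreducible since 149 is not a perfect cube). [Q(ω):Q] = 2 (min poly x^2 + x + 1). Since Q(∛149) ⊂ R and ω ∉ R, we have ω ∉ Q(∛149), so x^2 + x + 1 remains irreducible over Q(∛149) and [Q(∛149, ω) : Q(∛149)] = 2. By the tower law, [Q(∛149, ω) : Q] = 3 · 2 = 6. (In fact Q(∛149, ω) is the splitting field of x^3 - 149 over Q.)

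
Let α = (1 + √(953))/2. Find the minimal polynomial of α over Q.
m_α(x) = x^2 - x - 238

From 2α - 1 = √(953), squaring gives (2α - 1)^2 = 953, i.e. 4α^2 - 4α + 1 = 953, so α^2 - α + (1 - 953)/4 = 0. Since 953 ≡ 1 (mod 4), (1 - 953)/4 = -238 ∈ Z. The polynomial x^2 - x - 238 has discriminant 1 - 4·(-238) = 953, which is not a perfect square in Q (d = 953 is squarefree and ≠ 1), so x^2 - x - 238 is irreducible over Q. It is the minimal polynomial of α.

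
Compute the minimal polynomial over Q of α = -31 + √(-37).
m_α(x) = x^2 + 62x + 998

From α + 31 = √(-37), squaring gives (α + 31)^2 = -37, i.e. α^2 + 62α + 961 = -37, so α^2 + 62α + 998 = 0. The discriminant of x^2 + 62x + 998 is (62)^2 - 4·(998) = 3844 - 3992 = -148, and 4·(-37) is not a perfect square in Q since -37 is squarefree and ≠ 1. Hence x^2 + 62x + 998 is irreducible over Q and is the minimal polynomial of α.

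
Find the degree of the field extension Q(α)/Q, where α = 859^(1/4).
[Q(α):Q] = 4

α is a root of x^4 - 859. By Eisenstein's criterion at the prime p = 859 (which divides the constant term 859 but p^2 = 737881 does not, since 859 is squarefree), x^4 - 859 is irreducible over Q. Hence [Q(α):Q] = 4.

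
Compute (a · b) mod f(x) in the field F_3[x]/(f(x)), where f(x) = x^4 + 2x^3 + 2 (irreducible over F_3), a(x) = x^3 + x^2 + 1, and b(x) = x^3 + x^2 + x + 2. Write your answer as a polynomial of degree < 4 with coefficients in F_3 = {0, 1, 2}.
a · b ≡ x^2 + x + 1 (mod f(x))

Multiply in F_3[x]: a(x)·b(x) = (x^3 + x^2 + 1)·(x^3 + x^2 + x + 2) = x^6 + 2x^5 + 2x^4 + x^3 + x + 2. This has degree ≥ 4, so divide by f(x) over F_3: x^6 + 2x^5 + 2x^4 + x^3 + x + 2 = (x^2 + 2)·(x^4 + 2x^3 + 2) + (x^2 + x + 1). Hence a·b ≡ x^2 + x + 1 (mod f). (F_3[x]/(f) is a field with 3^4 = 81 elements since f is irreducible of degree 4.)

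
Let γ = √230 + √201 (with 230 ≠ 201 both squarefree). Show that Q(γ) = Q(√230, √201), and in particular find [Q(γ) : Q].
[Q(γ) : Q] = 4 (equivalently, Q(γ) = Q(√230, √201))

Obviously Q(γ) ⊆ Q(√230, √201), and [Q(√230, √201):Q] = 4 (since 230, 201 are distinct squarefree integers > 1 with 46230 not a perfect square). To show equality we compute the minimal polynomial of γ. From γ = √230 + √201: γ^2 = 230 + 2√(46230) + 201 = 431 + 2√(46230), so γ^2 - 431 = 2√(46230); squaring, (γ^2 - 431)^2 = 4·46230, i.e. γ^4 - 862γ^2 + 185761 - 184920 = 0, i.e. γ^4 - 862γ^2 + 841 = 0. So γ is a root of x^4 - 862x^2 + 841. This polynomial is irreducible over Q: it has no rational root (each ±√230 ± √201 is irrational), and any factorization into two quadratics over Q would force √(46230) ∈ Q (pairing opposite roots) or √230, √201 ∈ Q (other pairings), all impossible. Hence [Q(γ):Q] = 4 = [Q(√230, √201):Q], so Q(γ) = Q(√230, √201).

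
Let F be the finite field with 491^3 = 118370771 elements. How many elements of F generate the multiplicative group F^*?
There are φ(118370770) = 39481344 primitive elements

F_q^* is cyclic of order q - 1 = 118370770. A cyclic group of order m has exactly φ(m) generators. Here m = 118370770 = 2 · 5 · 7^2 · 37 · 6529, so the number of primitive elements is φ(118370770) = 39481344.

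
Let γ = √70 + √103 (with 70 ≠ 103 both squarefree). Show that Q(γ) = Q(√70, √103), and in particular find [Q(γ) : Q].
[Q(γ) : Q] = 4 (equivalently, Q(γ) = Q(√70, √103))

Obviously Q(γ) ⊆ Q(√70, √103), and [Q(√70, √103):Q] = 4 (since 70, 103 are distinct squarefree integers > 1 with 7210 not a perfect square). To show equality we compute the minimal polynomial of γ. From γ = √70 + √103: γ^2 = 70 + 2√(7210) + 103 = 173 + 2√(7210), so γ^2 - 173 = 2√(7210); squaring, (γ^2 - 173)^2 = 4·7210, i.e. γ^4 - 346γ^2 + 29929 - 28840 = 0, i.e. γ^4 - 346γ^2 + 1089 = 0. So γ is a root of x^4 - 346x^2 + 1089. This polynomial is irreducible over Q: it has no rational root (each ±√70 ± √103 is irrational), and any factorization into two quadratics over Q would force √(7210) ∈ Q (pairing opposite roots) or √70, √103 ∈ Q (other pairings), all impossible. Hence [Q(γ):Q] = 4 = [Q(√70, √103):Q], so Q(γ) = Q(√70, √103).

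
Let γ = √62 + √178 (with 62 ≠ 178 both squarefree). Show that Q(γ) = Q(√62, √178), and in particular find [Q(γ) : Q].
[Q(γ) : Q] = 4 (equivalently, Q(γ) = Q(√62, √178))

Obviously Q(γ) ⊆ Q(√62, √178), and [Q(√62, √178):Q] = 4 (since 62, 178 are distinct squarefree integers > 1 with 11036 not a perfect square). To show equality we compute the minimal polynomial of γ. From γ = √62 + √178: γ^2 = 62 + 2√(11036) + 178 = 240 + 2√(11036), so γ^2 - 240 = 2√(11036); squaring, (γ^2 - 240)^2 = 4·11036, i.e. γ^4 - 480γ^2 + 57600 - 44144 = 0, i.e. γ^4 - 480γ^2 + 13456 = 0. So γ is a root of x^4 - 480x^2 + 13456. This polynomial is irreducible over Q: it has no rational root (each ±√62 ± √178 is irrational), and any factorization into two quadratics over Q would force √(11036) ∈ Q (pairing opposite roots) or √62, √178 ∈ Q (other pairings), all impossible. Hence [Q(γ):Q] = 4 = [Q(√62, √178):Q], so Q(γ) = Q(√62, √178).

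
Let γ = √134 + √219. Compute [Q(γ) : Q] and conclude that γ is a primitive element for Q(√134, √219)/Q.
[Q(γ) : Q] = 4 (equivalently, Q(γ) = Q(√134, √219))

Obviously Q(γ) ⊆ Q(√134, √219), and [Q(√134, √219):Q] = 4 (since 134, 219 are distinct squarefree integers > 1 with 29346 not a perfect square). To show equality we compute the minimal polynomial of γ. From γ = √134 + √219: γ^2 = 134 + 2√(29346) + 219 = 353 + 2√(29346), so γ^2 - 353 = 2√(29346); squaring, (γ^2 - 353)^2 = 4·29346, i.e. γ^4 - 706γ^2 + 124609 - 117384 = 0, i.e. γ^4 - 706γ^2 + 7225 = 0. So γ is a root of x^4 - 706x^2 + 7225. This polynomial is irreducible over Q: it has no rational root (each ±√134 ± √219 is irrational), and any factorization into two quadratics over Q would force √(29346) ∈ Q (pairing opposite roots) or √134, √219 ∈ Q (other pairings), all impossible. Hence [Q(γ):Q] = 4 = [Q(√134, √219):Q], so Q(γ) = Q(√134, √219).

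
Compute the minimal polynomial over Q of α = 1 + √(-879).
m_α(x) = x^2 - 2x + 880

From α - 1 = √(-879), squaring gives (α - 1)^2 = -879, i.e. α^2 - 2α + 1 = -879, so α^2 - 2α + 880 = 0. The discriminant of x^2 - 2x + 880 is (-2)^2 - 4·(880) = 4 - 3520 = -3516, and 4·(-879) is not a perfect square in Q since -879 is squarefree and ≠ 1. Hence x^2 - 2x + 880 is irreducible over Q and is the minimal polynomial of α.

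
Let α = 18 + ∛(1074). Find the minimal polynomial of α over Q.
m_α(x) = x^3 - 54x^2 + 972x - 6906

Set β = α - 18 = ∛(1074), so β^3 = 1074. Then (α - 18)^3 - 1074 = 0, i.e. α is a root of g(x) = (x - 18)^3 - 1074 = x^3 - 54x^2 + 972x - 6906. Since g(x) = h(x - 18) where h(x) = x^3 - 1074, and h is irreducible over Q (because 1074 is not a perfect cube, so h has no rational root, and a monic cubic with no rational root is irreducible), g is also irreducible (irreducibility is preserved under the substitution x → x - 18). Hence m_α(x) = x^3 - 54x^2 + 972x - 6906.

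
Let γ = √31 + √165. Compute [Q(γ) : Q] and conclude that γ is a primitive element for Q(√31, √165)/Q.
[Q(γ) : Q] = 4 (equivalently, Q(γ) = Q(√31, √165))

Obviously Q(γ) ⊆ Q(√31, √165), and [Q(√31, √165):Q] = 4 (since 31, 165 are distinct squarefree integers > 1 with 5115 not a perfect square). To show equality we compute the minimal polynomial of γ. From γ = √31 + √165: γ^2 = 31 + 2√(5115) + 165 = 196 + 2√(5115), so γ^2 - 196 = 2√(5115); squaring, (γ^2 - 196)^2 = 4·5115, i.e. γ^4 - 392γ^2 + 38416 - 20460 = 0, i.e. γ^4 - 392γ^2 + 17956 = 0. So γ is a root of x^4 - 392x^2 + 17956. This polynomial is irreducible over Q: it has no rational root (each ±√31 ± √165 is irrational), and any factorization into two quadratics over Q would force √(5115) ∈ Q (pairing opposite roots) or √31, √165 ∈ Q (other pairings), all impossible. Hence [Q(γ):Q] = 4 = [Q(√31, √165):Q], so Q(γ) = Q(√31, √165).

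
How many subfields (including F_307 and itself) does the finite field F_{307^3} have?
F_{307^3} has 2 subfields

The subfields of F_{p^n} are exactly the fields F_{p^d} for d | n (each is the fixed field of the unique index-d subgroup of Gal(F_{p^n}/F_p) ≅ Z/nZ). The divisors of n = 3 are {1, 3}, giving 2 subfields: F_{307^1}, F_{307^3}.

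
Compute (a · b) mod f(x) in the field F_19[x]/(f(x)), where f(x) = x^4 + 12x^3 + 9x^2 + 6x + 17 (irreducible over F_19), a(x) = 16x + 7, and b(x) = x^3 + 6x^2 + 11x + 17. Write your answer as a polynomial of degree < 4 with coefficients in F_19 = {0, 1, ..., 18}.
a · b ≡ 6x^3 + 17x^2 + 6x + 18 (mod f(x))

Multiply in F_19[x]: a(x)·b(x) = (16x + 7)·(x^3 + 6x^2 + 11x + 17) = 16x^4 + 8x^3 + 9x^2 + 7x + 5. This has degree ≥ 4, so divide by f(x) over F_19: 16x^4 + 8x^3 + 9x^2 + 7x + 5 = (16)·(x^4 + 12x^3 + 9x^2 + 6x + 17) + (6x^3 + 17x^2 + 6x + 18). Hence a·b ≡ 6x^3 + 17x^2 + 6x + 18 (mod f). (F_19[x]/(f) is a field with 19^4 = 130321 elements since f is irreducible of degree 4.)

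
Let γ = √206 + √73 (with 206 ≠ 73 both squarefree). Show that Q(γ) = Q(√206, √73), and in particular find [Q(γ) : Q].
[Q(γ) : Q] = 4 (equivalently, Q(γ) = Q(√206, √73))

Obviously Q(γ) ⊆ Q(√206, √73), and [Q(√206, √73):Q] = 4 (since 206, 73 are distinct squarefree integers > 1 with 15038 not a perfect square). To show equality we compute the minimal polynomial of γ. From γ = √206 + √73: γ^2 = 206 + 2√(15038) + 73 = 279 + 2√(15038), so γ^2 - 279 = 2√(15038); squaring, (γ^2 - 279)^2 = 4·15038, i.e. γ^4 - 558γ^2 + 77841 - 60152 = 0, i.e. γ^4 - 558γ^2 + 17689 = 0. So γ is a root of x^4 - 558x^2 + 17689. This polynomial is irreducible over Q: it has no rational root (each ±√206 ± √73 is irrational), and any factorization into two quadratics over Q would force √(15038) ∈ Q (pairing opposite roots) or √206, √73 ∈ Q (other pairings), all impossible. Hence [Q(γ):Q] = 4 = [Q(√206, √73):Q], so Q(γ) = Q(√206, √73).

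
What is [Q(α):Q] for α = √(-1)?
[Q(α):Q] = 2

[Q(α):Q] equals the degree of the minimal polynomial of α. Here α^2 = -1 and x^2 + 1 is irreducible (d = -1 is squarefree, ≠ 1, hence not a square), so deg(m_α) = 2. Thus [Q(α):Q] = 2.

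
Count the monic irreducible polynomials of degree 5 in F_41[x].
There are 23171232 monic irreducible polynomials of degree 5 over F_41

Each element of F_{41^5} that lies in no proper subfield is a root of exactly one monic irreducible of degree 5 over F_41, and each such polynomial has 5 distinct roots in F_{41^5}. By Möbius inversion the count is N_41(5) = (1/5) Σ_{d|5} μ(5/d) · 41^d = (1/5)(μ(5)·41^1 + μ(1)·41^5) = 115856160/5 = 23171232.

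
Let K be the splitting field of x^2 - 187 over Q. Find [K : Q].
[K : Q] = 2

f(x) = x^2 - 187 factors as (x - √187)(x + √187). The splitting field is K = Q(√187). Since 187 is squarefree and > 1, it is not a perfect square, so x^2 - 187 is irreducible over Q and [Q(√187) : Q] = 2. Hence [K : Q] = 2.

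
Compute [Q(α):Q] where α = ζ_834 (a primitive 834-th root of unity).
[Q(α):Q] = 276

The minimal polynomial of ζ_834 over Q is the 834-th cyclotomic polynomial Φ_834(x), which is irreducible over Q and has degree φ(834) = 276. Hence [Q(α):Q] = φ(834) = 276.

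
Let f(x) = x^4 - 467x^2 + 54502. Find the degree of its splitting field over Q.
[K : Q] = 4

Solving the quadratic in x^2: x^2 = (467 ± √(467^2 - 4·54502))/2 = (467 ± √81)/2 = (467 ± 9)/2, giving x^2 = 238 or x^2 = 229. So f(x) = (x^2 - 238)(x^2 - 229) and the roots of f are ±√238, ±√229. Hence the splitting field is K = Q(√238, √229). Since 238 and 229 are distinct squarefree integers > 1, their product 54502 is not a perfect square, so √229 ∉ Q(√238). By the tower law [K:Q] = [Q(√238,√229):Q(√238)] · [Q(√238):Q] = 2 · 2 = 4.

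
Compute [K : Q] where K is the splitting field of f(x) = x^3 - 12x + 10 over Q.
[K : Q] = 6

By the rational root test, any rational root of the monic integer polynomial f(x) = x^3 - 12x + 10 must be an integer dividing the constant term 10, i.e. one of ±{1, 2, 5, 10}. Evaluating: f(1) = -1, f(-1) = 21, f(2) = -6, f(-2) = 26, f(5) = 75, f(-5) = -55, f(10) = 890, f(-10) = -870; none is 0, so f has no rational root and is therefore irreducible over Q (a cubic with no linear factor over a field is irreducible). For an irreducible cubic, the Galois group is A_3 or S_3 according as the discriminant disc(f) = -4a^3 - 27b^2 = -4·(-12)^3 - 27·(10)^2 = 4212 is or is not a square in Q. Here disc(f) = 4212 is not a perfect square in Q, so the Galois group of f over Q is not contained in A_3 and must be all of S_3. The splitting field has degree |S_3| = 6 over Q, so [K : Q] = 6.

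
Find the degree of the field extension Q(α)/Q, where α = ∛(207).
[Q(α):Q] = 3

The minimal polynomial of α is x^3 - 207, irreducible over Q since 207 is not a perfect cube (so x^3 - 207 has no rational root). Hence [Q(α):Q] = deg(m_α) = 3.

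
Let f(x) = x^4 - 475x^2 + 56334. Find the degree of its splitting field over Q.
[K : Q] = 4

Solving the quadratic in x^2: x^2 = (475 ± √(475^2 - 4·56334))/2 = (475 ± √289)/2 = (475 ± 17)/2, giving x^2 = 229 or x^2 = 246. So f(x) = (x^2 - 229)(x^2 - 246) and the roots of f are ±√229, ±√246. Hence the splitting field is K = Q(√229, √246). Since 229 and 246 are distinct squarefree integers > 1, their product 56334 is not a perfect square, so √246 ∉ Q(√229). By the tower law [K:Q] = [Q(√229,√246):Q(√229)] · [Q(√229):Q] = 2 · 2 = 4.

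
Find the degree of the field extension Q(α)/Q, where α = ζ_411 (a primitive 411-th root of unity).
[Q(α):Q] = 272

The minimal polynomial of ζ_411 over Q is the 411-th cyclotomic polynomial Φ_411(x), which is irreducible over Q and has degree φ(411) = 272. Hence [Q(α):Q] = φ(411) = 272.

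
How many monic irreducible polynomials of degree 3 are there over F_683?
There are 106203768 monic irreducible polynomials of degree 3 over F_683

Each element of F_{683^3} that lies in no proper subfield is a root of exactly one monic irreducible of degree 3 over F_683, and each such polynomial has 3 distinct roots in F_{683^3}. By Möbius inversion the count is N_683(3) = (1/3) Σ_{d|3} μ(3/d) · 683^d = (1/3)(μ(3)·683^1 + μ(1)·683^3) = 318611304/3 = 106203768.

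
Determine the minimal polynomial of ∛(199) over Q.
m_α(x) = x^3 - 199

α satisfies α^3 = 199, so x^3 - 199 annihilates α. By the rational root test, a rational root p/q (in lowest terms) of x^3 - 199 would satisfy p^3 = 199 q^3, forcing q = 1 and p^3 = 199; but 199 is not a perfect cube, contradiction. A monic cubic over Q with no rational root is irreducible (any nontrivial factorization would include a linear factor). Hence x^3 - 199 is the minimal polynomial of α, and in particular [Q(α):Q] = 3.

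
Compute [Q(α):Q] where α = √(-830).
[Q(α):Q] = 2

[Q(α):Q] equals the degree of the minimal polynomial of α. Here α^2 = -830 and x^2 + 830 is irreducible (d = -830 is squarefree, ≠ 1, hence not a square), so deg(m_α) = 2. Thus [Q(α):Q] = 2.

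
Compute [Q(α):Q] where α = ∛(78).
[Q(α):Q] = 3

The minimal polynomial of α is x^3 - 78, irreducible over Q since 78 is not a perfect cube (so x^3 - 78 has no rational root). Hence [Q(α):Q] = deg(m_α) = 3.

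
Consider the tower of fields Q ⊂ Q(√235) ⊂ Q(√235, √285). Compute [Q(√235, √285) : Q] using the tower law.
[Q(√235, √285) : Q] = 4

[Q(√235):Q] = 2 (min poly x^2 - 235, irreducible since 235 is squarefree > 1). For the top step, suppose √285 ∈ Q(√235), say √285 = c + d√235 with c, d ∈ Q. Squaring: 285 = c^2 + 235d^2 + 2cd√235. Since √235 ∉ Q this forces 2cd = 0. If d = 0 then √285 = c ∈ Q, contradicting 285 squarefree > 1. If c = 0 then 285 = 235d^2, so 235·285 = (235d)^2 is a perfect square in Q — but 235·285 = 66975 is not a perfect square (since 235 and 285 are distinct squarefree integers). Contradiction. Hence √285 ∉ Q(√235), so x^2 - 285 stays irreducible over Q(√235) and [Q(√235, √285) : Q(√235)] = 2. By the tower law, [Q(√235, √285) : Q] = 2 · 2 = 4.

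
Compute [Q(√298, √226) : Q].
[Q(√298, √226) : Q] = 4

[Q(√298):Q] = 2 (min poly x^2 - 298, irreducible since 298 is squarefree > 1). For the top step, suppose √226 ∈ Q(√298), say √226 = c + d√298 with c, d ∈ Q. Squaring: 226 = c^2 + 298d^2 + 2cd√298. Since √298 ∉ Q this forces 2cd = 0. If d = 0 then √226 = c ∈ Q, contradicting 226 squarefree > 1. If c = 0 then 226 = 298d^2, so 298·226 = (298d)^2 is a perfect square in Q — but 298·226 = 67348 is not a perfect square (since 298 and 226 are distinct squarefree integers). Contradiction. Hence √226 ∉ Q(√298), so x^2 - 226 stays irreducible over Q(√298) and [Q(√298, √226) : Q(√298)] = 2. By the tower law, [Q(√298, √226) : Q] = 2 · 2 = 4.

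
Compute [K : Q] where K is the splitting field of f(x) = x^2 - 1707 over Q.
[K : Q] = 2

f(x) = x^2 - 1707 factors as (x - √1707)(x + √1707). The splitting field is K = Q(√1707). Since 1707 is squarefree and > 1, it is not a perfect square, so x^2 - 1707 is irreducible over Q and [Q(√1707) : Q] = 2. Hence [K : Q] = 2.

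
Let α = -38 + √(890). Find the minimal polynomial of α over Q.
m_α(x) = x^2 + 76x + 554

From α + 38 = √(890), squaring gives (α + 38)^2 = 890, i.e. α^2 + 76α + 1444 = 890, so α^2 + 76α + 554 = 0. The discriminant of x^2 + 76x + 554 is (76)^2 - 4·(554) = 5776 - 2216 = 3560, and 4·(890) is not a perfect square in Q since 890 is squarefree and ≠ 1. Hence x^2 + 76x + 554 is irreducible over Q and is the minimal polynomial of α.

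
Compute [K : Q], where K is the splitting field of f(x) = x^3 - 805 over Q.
[K : Q] = 6

The roots of x^3 - 805 are ∛805, ω∛805, ω^2∛805 where ω = e^(2πi/3) is a primitive cube root of unity, so K = Q(∛805, ω). Now [Q(∛805):Q] = 3 (since 805 is not a perfect cube, x^3 - 805 is irreducible) and [Q(ω):Q] = 2. Both 2 and 3 divide [K:Q], and [K:Q] ≤ 3·2 = 6, so [K:Q] = 6. (Equivalently: Q(∛805) ⊂ R but ω ∉ R, so [K : Q(∛805)] = 2.)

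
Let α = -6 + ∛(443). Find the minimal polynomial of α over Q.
m_α(x) = x^3 + 18x^2 + 108x - 227

Set β = α + 6 = ∛(443), so β^3 = 443. Then (α + 6)^3 - 443 = 0, i.e. α is a root of g(x) = (x + 6)^3 - 443 = x^3 + 18x^2 + 108x - 227. Since g(x) = h(x + 6) where h(x) = x^3 - 443, and h is irreducible over Q (because 443 is not a perfect cube, so h has no rational root, and a monic cubic with no rational root is irreducible), g is also irreducible (irreducibility is preserved under the substitution x → x + 6). Hence m_α(x) = x^3 + 18x^2 + 108x - 227.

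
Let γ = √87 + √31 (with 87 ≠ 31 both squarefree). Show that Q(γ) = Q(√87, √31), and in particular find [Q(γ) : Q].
[Q(γ) : Q] = 4 (equivalently, Q(γ) = Q(√87, √31))

Obviously Q(γ) ⊆ Q(√87, √31), and [Q(√87, √31):Q] = 4 (since 87, 31 are distinct squarefree integers > 1 with 2697 not a perfect square). To show equality we compute the minimal polynomial of γ. From γ = √87 + √31: γ^2 = 87 + 2√(2697) + 31 = 118 + 2√(2697), so γ^2 - 118 = 2√(2697); squaring, (γ^2 - 118)^2 = 4·2697, i.e. γ^4 - 236γ^2 + 13924 - 10788 = 0, i.e. γ^4 - 236γ^2 + 3136 = 0. So γ is a root of x^4 - 236x^2 + 3136. This polynomial is irreducible over Q: it has no rational root (each ±√87 ± √31 is irrational), and any factorization into two quadratics over Q would force √(2697) ∈ Q (pairing opposite roots) or √87, √31 ∈ Q (other pairings), all impossible. Hence [Q(γ):Q] = 4 = [Q(√87, √31):Q], so Q(γ) = Q(√87, √31).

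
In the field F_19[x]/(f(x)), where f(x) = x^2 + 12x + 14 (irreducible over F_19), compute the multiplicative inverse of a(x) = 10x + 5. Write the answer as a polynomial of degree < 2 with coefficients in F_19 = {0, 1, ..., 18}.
a(x)^(-1) ≡ 13x + 7 (mod f(x))

Since f is irreducible over F_19, F_19[x]/(f) is a field and a(x) ≠ 0 has an inverse. Apply the extended Euclidean algorithm to f(x) and a(x) in F_19[x]: f(x) = (2x + 4)·a(x) + (13). The last nonzero remainder is the constant 13 = gcd(f, a) in F_19. Back-substituting through the division chain expresses 13 = s(x)·a(x) + t(x)·f(x) with s(x) ≡ 17x + 15 (mod f), so (17x + 15)·a(x) ≡ 13 (mod f). Multiplying by 13^(-1) ≡ 3 in F_19 gives a(x)^(-1) ≡ 3·(17x + 15) ≡ 13x + 7 (mod f). Check: (10x + 5)·(13x + 7) = 16x^2 + 2x + 16 ≡ 1 (mod x^2 + 12x + 14).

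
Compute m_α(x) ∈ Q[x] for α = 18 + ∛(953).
m_α(x) = x^3 - 54x^2 + 972x - 6785

Set β = α - 18 = ∛(953), so β^3 = 953. Then (α - 18)^3 - 953 = 0, i.e. α is a root of g(x) = (x - 18)^3 - 953 = x^3 - 54x^2 + 972x - 6785. Since g(x) = h(x - 18) where h(x) = x^3 - 953, and h is irreducible over Q (because 953 is not a perfect cube, so h has no rational root, and a monic cubic with no rational root is irreducible), g is also irreducible (irreducibility is preserved under the substitution x → x - 18). Hence m_α(x) = x^3 - 54x^2 + 972x - 6785.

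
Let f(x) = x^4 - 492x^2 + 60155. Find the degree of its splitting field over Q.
[K : Q] = 4

Solving the quadratic in x^2: x^2 = (492 ± √(492^2 - 4·60155))/2 = (492 ± √1444)/2 = (492 ± 38)/2, giving x^2 = 265 or x^2 = 227. So f(x) = (x^2 - 265)(x^2 - 227) and the roots of f are ±√265, ±√227. Hence the splitting field is K = Q(√265, √227). Since 265 and 227 are distinct squarefree integers > 1, their product 60155 is not a perfect square, so √227 ∉ Q(√265). By the tower law [K:Q] = [Q(√265,√227):Q(√265)] · [Q(√265):Q] = 2 · 2 = 4.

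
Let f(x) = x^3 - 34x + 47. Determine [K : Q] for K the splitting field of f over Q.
[K : Q] = 6

By the rational root test, any rational root of the monic integer polynomial f(x) = x^3 - 34x + 47 must be an integer dividing the constant term 47, i.e. one of ±{1, 47}. Evaluating: f(1) = 14, f(-1) = 80, f(47) = 102272, f(-47) = -102178; none is 0, so f has no rational root and is therefore irreducible over Q (a cubic with no linear factor over a field is irreducible). For an irreducible cubic, the Galois group is A_3 or S_3 according as the discriminant disc(f) = -4a^3 - 27b^2 = -4·(-34)^3 - 27·(47)^2 = 97573 is or is not a square in Q. Here disc(f) = 97573 is not a perfect square in Q, so the Galois group of f over Q is not contained in A_3 and must be all of S_3. The splitting field has degree |S_3| = 6 over Q, so [K : Q] = 6.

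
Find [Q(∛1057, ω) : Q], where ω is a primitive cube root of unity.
[Q(∛1057, ω) : Q] = 6

[Q(∛1057):Q] = 3 (min poly x^3 - 1057, irreducible since 1057 is not a perfect cube). [Q(ω):Q] = 2 (min poly x^2 + x + 1). Since Q(∛1057) ⊂ R and ω ∉ R, we have ω ∉ Q(∛1057), so x^2 + x + 1 remains irreducible over Q(∛1057) and [Q(∛1057, ω) : Q(∛1057)] = 2. By the tower law, [Q(∛1057, ω) : Q] = 3 · 2 = 6. (In fact Q(∛1057, ω) is the splitting field of x^3 - 1057 over Q.)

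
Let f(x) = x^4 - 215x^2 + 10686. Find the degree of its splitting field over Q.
[K : Q] = 4

Solving the quadratic in x^2: x^2 = (215 ± √(215^2 - 4·10686))/2 = (215 ± √3481)/2 = (215 ± 59)/2, giving x^2 = 78 or x^2 = 137. So f(x) = (x^2 - 78)(x^2 - 137) and the roots of f are ±√78, ±√137. Hence the splitting field is K = Q(√78, √137). Since 78 and 137 are distinct squarefree integers > 1, their product 10686 is not a perfect square, so √137 ∉ Q(√78). By the tower law [K:Q] = [Q(√78,√137):Q(√78)] · [Q(√78):Q] = 2 · 2 = 4.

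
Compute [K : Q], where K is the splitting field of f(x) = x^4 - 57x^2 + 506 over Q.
[K : Q] = 4

Solving the quadratic in x^2: x^2 = (57 ± √(57^2 - 4·506))/2 = (57 ± √1225)/2 = (57 ± 35)/2, giving x^2 = 11 or x^2 = 46. So f(x) = (x^2 - 11)(x^2 - 46) and the roots of f are ±√11, ±√46. Hence the splitting field is K = Q(√11, √46). Since 11 and 46 are distinct squarefree integers > 1, their product 506 is not a perfect square, so √46 ∉ Q(√11). By the tower law [K:Q] = [Q(√11,√46):Q(√11)] · [Q(√11):Q] = 2 · 2 = 4.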